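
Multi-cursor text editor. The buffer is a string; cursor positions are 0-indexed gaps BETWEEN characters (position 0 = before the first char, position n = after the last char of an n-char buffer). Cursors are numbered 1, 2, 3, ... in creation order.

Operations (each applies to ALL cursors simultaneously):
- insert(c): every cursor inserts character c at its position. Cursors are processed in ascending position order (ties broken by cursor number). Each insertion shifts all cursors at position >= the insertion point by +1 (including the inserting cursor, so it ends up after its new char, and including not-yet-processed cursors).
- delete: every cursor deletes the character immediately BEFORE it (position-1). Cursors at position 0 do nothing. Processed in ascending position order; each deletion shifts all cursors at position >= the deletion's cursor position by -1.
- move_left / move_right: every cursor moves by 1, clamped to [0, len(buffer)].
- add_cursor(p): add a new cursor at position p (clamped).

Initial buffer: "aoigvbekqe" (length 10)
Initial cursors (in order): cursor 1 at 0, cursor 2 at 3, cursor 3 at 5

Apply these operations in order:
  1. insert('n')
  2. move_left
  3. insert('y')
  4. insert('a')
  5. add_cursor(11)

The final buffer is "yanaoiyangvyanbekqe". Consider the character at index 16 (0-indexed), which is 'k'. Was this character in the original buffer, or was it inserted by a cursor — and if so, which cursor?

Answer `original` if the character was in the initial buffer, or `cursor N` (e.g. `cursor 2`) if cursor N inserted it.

After op 1 (insert('n')): buffer="naoingvnbekqe" (len 13), cursors c1@1 c2@5 c3@8, authorship 1...2..3.....
After op 2 (move_left): buffer="naoingvnbekqe" (len 13), cursors c1@0 c2@4 c3@7, authorship 1...2..3.....
After op 3 (insert('y')): buffer="ynaoiyngvynbekqe" (len 16), cursors c1@1 c2@6 c3@10, authorship 11...22..33.....
After op 4 (insert('a')): buffer="yanaoiyangvyanbekqe" (len 19), cursors c1@2 c2@8 c3@13, authorship 111...222..333.....
After op 5 (add_cursor(11)): buffer="yanaoiyangvyanbekqe" (len 19), cursors c1@2 c2@8 c4@11 c3@13, authorship 111...222..333.....
Authorship (.=original, N=cursor N): 1 1 1 . . . 2 2 2 . . 3 3 3 . . . . .
Index 16: author = original

Answer: original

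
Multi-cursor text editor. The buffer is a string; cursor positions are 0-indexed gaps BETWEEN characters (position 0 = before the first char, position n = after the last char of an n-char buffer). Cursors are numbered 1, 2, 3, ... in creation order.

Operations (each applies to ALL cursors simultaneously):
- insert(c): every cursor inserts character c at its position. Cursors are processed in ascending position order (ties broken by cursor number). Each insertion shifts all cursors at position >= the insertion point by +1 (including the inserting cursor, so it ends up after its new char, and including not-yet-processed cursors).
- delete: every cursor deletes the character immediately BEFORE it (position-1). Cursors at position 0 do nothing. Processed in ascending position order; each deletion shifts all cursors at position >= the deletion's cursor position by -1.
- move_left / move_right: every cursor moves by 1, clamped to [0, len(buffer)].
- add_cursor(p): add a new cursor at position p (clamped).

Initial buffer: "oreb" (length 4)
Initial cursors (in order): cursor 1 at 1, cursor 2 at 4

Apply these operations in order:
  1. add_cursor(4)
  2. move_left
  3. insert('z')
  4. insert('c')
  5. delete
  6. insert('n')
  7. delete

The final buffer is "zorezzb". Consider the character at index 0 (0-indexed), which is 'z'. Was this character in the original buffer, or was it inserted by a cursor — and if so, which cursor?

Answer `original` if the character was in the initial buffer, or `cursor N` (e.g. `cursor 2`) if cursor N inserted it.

Answer: cursor 1

Derivation:
After op 1 (add_cursor(4)): buffer="oreb" (len 4), cursors c1@1 c2@4 c3@4, authorship ....
After op 2 (move_left): buffer="oreb" (len 4), cursors c1@0 c2@3 c3@3, authorship ....
After op 3 (insert('z')): buffer="zorezzb" (len 7), cursors c1@1 c2@6 c3@6, authorship 1...23.
After op 4 (insert('c')): buffer="zcorezzccb" (len 10), cursors c1@2 c2@9 c3@9, authorship 11...2323.
After op 5 (delete): buffer="zorezzb" (len 7), cursors c1@1 c2@6 c3@6, authorship 1...23.
After op 6 (insert('n')): buffer="znorezznnb" (len 10), cursors c1@2 c2@9 c3@9, authorship 11...2323.
After op 7 (delete): buffer="zorezzb" (len 7), cursors c1@1 c2@6 c3@6, authorship 1...23.
Authorship (.=original, N=cursor N): 1 . . . 2 3 .
Index 0: author = 1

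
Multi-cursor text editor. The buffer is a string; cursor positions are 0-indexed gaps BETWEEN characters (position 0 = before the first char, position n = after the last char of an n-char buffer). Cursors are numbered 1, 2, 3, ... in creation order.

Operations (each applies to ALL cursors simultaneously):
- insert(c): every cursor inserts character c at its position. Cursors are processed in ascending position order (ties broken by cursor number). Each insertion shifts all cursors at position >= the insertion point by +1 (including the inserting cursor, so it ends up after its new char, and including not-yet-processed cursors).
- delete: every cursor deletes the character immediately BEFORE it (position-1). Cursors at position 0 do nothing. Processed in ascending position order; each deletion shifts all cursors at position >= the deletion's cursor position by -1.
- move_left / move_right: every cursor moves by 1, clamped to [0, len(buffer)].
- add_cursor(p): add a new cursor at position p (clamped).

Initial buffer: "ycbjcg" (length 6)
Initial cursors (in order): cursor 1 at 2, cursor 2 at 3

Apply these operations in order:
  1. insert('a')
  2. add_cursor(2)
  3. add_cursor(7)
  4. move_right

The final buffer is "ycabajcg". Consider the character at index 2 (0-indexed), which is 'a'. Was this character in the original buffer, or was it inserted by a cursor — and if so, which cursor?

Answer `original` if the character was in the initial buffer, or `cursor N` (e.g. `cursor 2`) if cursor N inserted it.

Answer: cursor 1

Derivation:
After op 1 (insert('a')): buffer="ycabajcg" (len 8), cursors c1@3 c2@5, authorship ..1.2...
After op 2 (add_cursor(2)): buffer="ycabajcg" (len 8), cursors c3@2 c1@3 c2@5, authorship ..1.2...
After op 3 (add_cursor(7)): buffer="ycabajcg" (len 8), cursors c3@2 c1@3 c2@5 c4@7, authorship ..1.2...
After op 4 (move_right): buffer="ycabajcg" (len 8), cursors c3@3 c1@4 c2@6 c4@8, authorship ..1.2...
Authorship (.=original, N=cursor N): . . 1 . 2 . . .
Index 2: author = 1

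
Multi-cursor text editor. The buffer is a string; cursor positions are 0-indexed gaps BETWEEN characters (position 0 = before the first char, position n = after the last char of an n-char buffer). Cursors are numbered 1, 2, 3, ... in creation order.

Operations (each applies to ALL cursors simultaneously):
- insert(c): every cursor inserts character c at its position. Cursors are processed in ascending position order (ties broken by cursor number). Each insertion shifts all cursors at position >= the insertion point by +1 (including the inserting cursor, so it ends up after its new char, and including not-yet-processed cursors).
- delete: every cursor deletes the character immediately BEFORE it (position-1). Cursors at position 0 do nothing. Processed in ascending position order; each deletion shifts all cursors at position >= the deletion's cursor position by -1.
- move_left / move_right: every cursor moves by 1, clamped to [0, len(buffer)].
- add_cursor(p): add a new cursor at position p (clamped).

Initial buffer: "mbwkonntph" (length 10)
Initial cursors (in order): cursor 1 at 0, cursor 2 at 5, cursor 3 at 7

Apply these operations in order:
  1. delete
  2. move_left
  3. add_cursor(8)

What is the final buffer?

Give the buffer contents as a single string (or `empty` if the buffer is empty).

After op 1 (delete): buffer="mbwkntph" (len 8), cursors c1@0 c2@4 c3@5, authorship ........
After op 2 (move_left): buffer="mbwkntph" (len 8), cursors c1@0 c2@3 c3@4, authorship ........
After op 3 (add_cursor(8)): buffer="mbwkntph" (len 8), cursors c1@0 c2@3 c3@4 c4@8, authorship ........

Answer: mbwkntph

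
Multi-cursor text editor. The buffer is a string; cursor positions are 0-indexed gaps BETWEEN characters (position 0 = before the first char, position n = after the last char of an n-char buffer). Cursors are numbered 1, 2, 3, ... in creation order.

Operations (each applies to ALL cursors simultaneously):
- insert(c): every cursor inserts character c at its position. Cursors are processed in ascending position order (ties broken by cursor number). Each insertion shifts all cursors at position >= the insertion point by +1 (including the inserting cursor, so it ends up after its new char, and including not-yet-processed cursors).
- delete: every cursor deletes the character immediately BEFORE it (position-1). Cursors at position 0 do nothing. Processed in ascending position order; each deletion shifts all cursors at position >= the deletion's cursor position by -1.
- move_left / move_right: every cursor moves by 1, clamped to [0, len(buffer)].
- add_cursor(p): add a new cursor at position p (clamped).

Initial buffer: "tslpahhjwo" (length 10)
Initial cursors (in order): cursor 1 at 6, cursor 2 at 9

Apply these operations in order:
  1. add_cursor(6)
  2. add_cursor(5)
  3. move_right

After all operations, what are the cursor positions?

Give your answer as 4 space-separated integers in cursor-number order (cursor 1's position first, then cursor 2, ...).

Answer: 7 10 7 6

Derivation:
After op 1 (add_cursor(6)): buffer="tslpahhjwo" (len 10), cursors c1@6 c3@6 c2@9, authorship ..........
After op 2 (add_cursor(5)): buffer="tslpahhjwo" (len 10), cursors c4@5 c1@6 c3@6 c2@9, authorship ..........
After op 3 (move_right): buffer="tslpahhjwo" (len 10), cursors c4@6 c1@7 c3@7 c2@10, authorship ..........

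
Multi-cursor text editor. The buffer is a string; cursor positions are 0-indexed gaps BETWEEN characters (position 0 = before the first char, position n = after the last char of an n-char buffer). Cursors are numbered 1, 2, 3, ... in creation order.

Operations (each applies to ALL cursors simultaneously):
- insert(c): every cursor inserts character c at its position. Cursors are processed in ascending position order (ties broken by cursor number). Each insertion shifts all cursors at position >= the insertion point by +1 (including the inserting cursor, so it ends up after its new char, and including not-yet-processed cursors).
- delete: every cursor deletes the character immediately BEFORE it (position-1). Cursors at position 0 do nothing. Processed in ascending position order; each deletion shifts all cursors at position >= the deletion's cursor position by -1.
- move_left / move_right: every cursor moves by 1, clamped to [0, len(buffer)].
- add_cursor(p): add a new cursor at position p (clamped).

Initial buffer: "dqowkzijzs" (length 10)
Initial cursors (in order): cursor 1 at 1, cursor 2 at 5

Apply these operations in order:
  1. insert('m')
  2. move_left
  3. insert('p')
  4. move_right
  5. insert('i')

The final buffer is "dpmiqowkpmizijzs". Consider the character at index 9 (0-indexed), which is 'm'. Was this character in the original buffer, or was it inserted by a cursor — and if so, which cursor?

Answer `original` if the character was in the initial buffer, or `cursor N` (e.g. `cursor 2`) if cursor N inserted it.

After op 1 (insert('m')): buffer="dmqowkmzijzs" (len 12), cursors c1@2 c2@7, authorship .1....2.....
After op 2 (move_left): buffer="dmqowkmzijzs" (len 12), cursors c1@1 c2@6, authorship .1....2.....
After op 3 (insert('p')): buffer="dpmqowkpmzijzs" (len 14), cursors c1@2 c2@8, authorship .11....22.....
After op 4 (move_right): buffer="dpmqowkpmzijzs" (len 14), cursors c1@3 c2@9, authorship .11....22.....
After op 5 (insert('i')): buffer="dpmiqowkpmizijzs" (len 16), cursors c1@4 c2@11, authorship .111....222.....
Authorship (.=original, N=cursor N): . 1 1 1 . . . . 2 2 2 . . . . .
Index 9: author = 2

Answer: cursor 2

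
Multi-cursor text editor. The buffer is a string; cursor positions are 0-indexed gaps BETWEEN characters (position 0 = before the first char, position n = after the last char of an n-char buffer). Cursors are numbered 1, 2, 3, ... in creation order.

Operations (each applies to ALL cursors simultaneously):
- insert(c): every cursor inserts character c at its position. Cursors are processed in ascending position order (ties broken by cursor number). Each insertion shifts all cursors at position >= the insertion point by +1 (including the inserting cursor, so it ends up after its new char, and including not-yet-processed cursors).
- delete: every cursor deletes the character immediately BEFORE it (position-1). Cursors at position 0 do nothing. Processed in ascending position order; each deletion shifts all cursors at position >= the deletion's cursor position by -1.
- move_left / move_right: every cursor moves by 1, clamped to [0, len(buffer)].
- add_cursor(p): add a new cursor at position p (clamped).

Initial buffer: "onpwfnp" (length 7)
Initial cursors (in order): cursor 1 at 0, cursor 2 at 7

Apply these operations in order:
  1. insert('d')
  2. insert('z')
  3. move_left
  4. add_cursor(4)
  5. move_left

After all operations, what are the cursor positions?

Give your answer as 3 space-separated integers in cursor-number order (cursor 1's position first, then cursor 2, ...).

Answer: 0 9 3

Derivation:
After op 1 (insert('d')): buffer="donpwfnpd" (len 9), cursors c1@1 c2@9, authorship 1.......2
After op 2 (insert('z')): buffer="dzonpwfnpdz" (len 11), cursors c1@2 c2@11, authorship 11.......22
After op 3 (move_left): buffer="dzonpwfnpdz" (len 11), cursors c1@1 c2@10, authorship 11.......22
After op 4 (add_cursor(4)): buffer="dzonpwfnpdz" (len 11), cursors c1@1 c3@4 c2@10, authorship 11.......22
After op 5 (move_left): buffer="dzonpwfnpdz" (len 11), cursors c1@0 c3@3 c2@9, authorship 11.......22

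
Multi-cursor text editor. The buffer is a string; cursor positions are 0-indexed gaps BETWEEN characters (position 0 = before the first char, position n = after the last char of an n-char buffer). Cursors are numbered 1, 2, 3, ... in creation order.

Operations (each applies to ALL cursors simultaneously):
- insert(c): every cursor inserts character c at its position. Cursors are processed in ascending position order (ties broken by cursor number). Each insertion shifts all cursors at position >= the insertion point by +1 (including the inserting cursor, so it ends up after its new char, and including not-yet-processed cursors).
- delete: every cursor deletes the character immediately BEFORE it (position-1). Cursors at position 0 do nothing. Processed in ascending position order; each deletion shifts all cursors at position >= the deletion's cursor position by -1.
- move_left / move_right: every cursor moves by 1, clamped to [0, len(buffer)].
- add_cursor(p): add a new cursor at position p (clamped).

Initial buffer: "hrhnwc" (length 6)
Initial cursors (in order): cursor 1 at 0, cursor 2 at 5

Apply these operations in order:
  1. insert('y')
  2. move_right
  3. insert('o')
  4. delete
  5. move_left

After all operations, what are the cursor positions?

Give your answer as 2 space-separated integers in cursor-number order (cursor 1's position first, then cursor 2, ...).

Answer: 1 7

Derivation:
After op 1 (insert('y')): buffer="yhrhnwyc" (len 8), cursors c1@1 c2@7, authorship 1.....2.
After op 2 (move_right): buffer="yhrhnwyc" (len 8), cursors c1@2 c2@8, authorship 1.....2.
After op 3 (insert('o')): buffer="yhorhnwyco" (len 10), cursors c1@3 c2@10, authorship 1.1....2.2
After op 4 (delete): buffer="yhrhnwyc" (len 8), cursors c1@2 c2@8, authorship 1.....2.
After op 5 (move_left): buffer="yhrhnwyc" (len 8), cursors c1@1 c2@7, authorship 1.....2.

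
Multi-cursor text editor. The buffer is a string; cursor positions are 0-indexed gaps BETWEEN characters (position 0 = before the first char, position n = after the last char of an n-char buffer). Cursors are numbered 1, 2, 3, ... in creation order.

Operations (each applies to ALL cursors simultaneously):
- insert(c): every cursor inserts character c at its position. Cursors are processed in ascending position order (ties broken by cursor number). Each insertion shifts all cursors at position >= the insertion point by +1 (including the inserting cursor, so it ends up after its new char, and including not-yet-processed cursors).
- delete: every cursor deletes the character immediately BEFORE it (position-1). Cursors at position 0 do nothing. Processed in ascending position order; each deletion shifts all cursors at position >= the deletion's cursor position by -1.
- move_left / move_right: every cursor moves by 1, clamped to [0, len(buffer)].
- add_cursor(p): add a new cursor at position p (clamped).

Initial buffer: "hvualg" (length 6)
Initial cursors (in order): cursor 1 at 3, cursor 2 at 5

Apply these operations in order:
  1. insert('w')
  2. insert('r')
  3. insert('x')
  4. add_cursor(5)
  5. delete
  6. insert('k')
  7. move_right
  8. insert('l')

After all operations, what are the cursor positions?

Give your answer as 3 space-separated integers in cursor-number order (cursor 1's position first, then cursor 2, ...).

After op 1 (insert('w')): buffer="hvuwalwg" (len 8), cursors c1@4 c2@7, authorship ...1..2.
After op 2 (insert('r')): buffer="hvuwralwrg" (len 10), cursors c1@5 c2@9, authorship ...11..22.
After op 3 (insert('x')): buffer="hvuwrxalwrxg" (len 12), cursors c1@6 c2@11, authorship ...111..222.
After op 4 (add_cursor(5)): buffer="hvuwrxalwrxg" (len 12), cursors c3@5 c1@6 c2@11, authorship ...111..222.
After op 5 (delete): buffer="hvuwalwrg" (len 9), cursors c1@4 c3@4 c2@8, authorship ...1..22.
After op 6 (insert('k')): buffer="hvuwkkalwrkg" (len 12), cursors c1@6 c3@6 c2@11, authorship ...113..222.
After op 7 (move_right): buffer="hvuwkkalwrkg" (len 12), cursors c1@7 c3@7 c2@12, authorship ...113..222.
After op 8 (insert('l')): buffer="hvuwkkalllwrkgl" (len 15), cursors c1@9 c3@9 c2@15, authorship ...113.13.222.2

Answer: 9 15 9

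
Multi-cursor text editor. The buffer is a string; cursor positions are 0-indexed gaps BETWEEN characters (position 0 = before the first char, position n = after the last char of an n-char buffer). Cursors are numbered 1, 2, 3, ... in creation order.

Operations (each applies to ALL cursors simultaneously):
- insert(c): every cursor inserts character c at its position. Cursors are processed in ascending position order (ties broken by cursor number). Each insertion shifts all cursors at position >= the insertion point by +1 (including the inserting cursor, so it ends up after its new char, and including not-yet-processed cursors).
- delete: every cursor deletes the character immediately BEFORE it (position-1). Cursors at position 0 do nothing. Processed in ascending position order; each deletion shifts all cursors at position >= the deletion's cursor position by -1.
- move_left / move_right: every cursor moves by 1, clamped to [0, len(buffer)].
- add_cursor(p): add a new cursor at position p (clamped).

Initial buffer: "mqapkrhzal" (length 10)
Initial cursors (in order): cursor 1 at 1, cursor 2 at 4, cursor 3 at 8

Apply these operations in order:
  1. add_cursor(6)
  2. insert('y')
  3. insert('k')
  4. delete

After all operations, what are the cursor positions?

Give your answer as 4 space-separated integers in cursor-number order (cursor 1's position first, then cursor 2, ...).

After op 1 (add_cursor(6)): buffer="mqapkrhzal" (len 10), cursors c1@1 c2@4 c4@6 c3@8, authorship ..........
After op 2 (insert('y')): buffer="myqapykryhzyal" (len 14), cursors c1@2 c2@6 c4@9 c3@12, authorship .1...2..4..3..
After op 3 (insert('k')): buffer="mykqapykkrykhzykal" (len 18), cursors c1@3 c2@8 c4@12 c3@16, authorship .11...22..44..33..
After op 4 (delete): buffer="myqapykryhzyal" (len 14), cursors c1@2 c2@6 c4@9 c3@12, authorship .1...2..4..3..

Answer: 2 6 12 9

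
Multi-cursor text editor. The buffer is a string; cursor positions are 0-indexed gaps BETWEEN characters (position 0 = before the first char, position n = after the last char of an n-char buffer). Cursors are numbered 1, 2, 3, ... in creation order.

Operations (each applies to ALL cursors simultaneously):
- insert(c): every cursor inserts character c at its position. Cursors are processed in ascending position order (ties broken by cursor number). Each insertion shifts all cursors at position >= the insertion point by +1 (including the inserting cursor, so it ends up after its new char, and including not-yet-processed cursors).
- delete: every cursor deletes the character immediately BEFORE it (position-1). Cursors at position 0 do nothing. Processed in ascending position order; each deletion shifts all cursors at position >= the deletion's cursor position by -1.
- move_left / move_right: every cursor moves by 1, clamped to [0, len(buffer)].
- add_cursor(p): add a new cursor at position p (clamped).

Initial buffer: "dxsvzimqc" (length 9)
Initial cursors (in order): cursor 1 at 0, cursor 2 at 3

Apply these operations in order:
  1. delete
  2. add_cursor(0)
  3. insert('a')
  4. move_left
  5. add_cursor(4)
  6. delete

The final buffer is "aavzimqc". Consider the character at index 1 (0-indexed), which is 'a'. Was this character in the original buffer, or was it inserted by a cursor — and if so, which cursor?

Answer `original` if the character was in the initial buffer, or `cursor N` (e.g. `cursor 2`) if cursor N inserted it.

After op 1 (delete): buffer="dxvzimqc" (len 8), cursors c1@0 c2@2, authorship ........
After op 2 (add_cursor(0)): buffer="dxvzimqc" (len 8), cursors c1@0 c3@0 c2@2, authorship ........
After op 3 (insert('a')): buffer="aadxavzimqc" (len 11), cursors c1@2 c3@2 c2@5, authorship 13..2......
After op 4 (move_left): buffer="aadxavzimqc" (len 11), cursors c1@1 c3@1 c2@4, authorship 13..2......
After op 5 (add_cursor(4)): buffer="aadxavzimqc" (len 11), cursors c1@1 c3@1 c2@4 c4@4, authorship 13..2......
After op 6 (delete): buffer="aavzimqc" (len 8), cursors c1@0 c3@0 c2@1 c4@1, authorship 32......
Authorship (.=original, N=cursor N): 3 2 . . . . . .
Index 1: author = 2

Answer: cursor 2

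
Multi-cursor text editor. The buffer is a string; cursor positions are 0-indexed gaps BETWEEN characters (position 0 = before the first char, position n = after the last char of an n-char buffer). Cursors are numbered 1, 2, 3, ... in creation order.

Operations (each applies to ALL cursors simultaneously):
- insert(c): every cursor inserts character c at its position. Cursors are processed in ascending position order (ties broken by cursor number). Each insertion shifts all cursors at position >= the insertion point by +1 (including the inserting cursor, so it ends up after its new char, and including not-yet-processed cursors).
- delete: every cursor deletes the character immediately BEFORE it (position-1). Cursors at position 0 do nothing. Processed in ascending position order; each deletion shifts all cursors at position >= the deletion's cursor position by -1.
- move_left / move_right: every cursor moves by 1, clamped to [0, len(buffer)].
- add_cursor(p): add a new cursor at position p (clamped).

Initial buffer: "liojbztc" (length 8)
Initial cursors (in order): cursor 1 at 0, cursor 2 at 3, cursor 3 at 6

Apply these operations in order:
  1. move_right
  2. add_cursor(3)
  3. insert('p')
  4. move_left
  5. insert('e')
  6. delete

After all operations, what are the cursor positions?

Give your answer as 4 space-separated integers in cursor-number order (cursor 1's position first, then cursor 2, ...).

After op 1 (move_right): buffer="liojbztc" (len 8), cursors c1@1 c2@4 c3@7, authorship ........
After op 2 (add_cursor(3)): buffer="liojbztc" (len 8), cursors c1@1 c4@3 c2@4 c3@7, authorship ........
After op 3 (insert('p')): buffer="lpiopjpbztpc" (len 12), cursors c1@2 c4@5 c2@7 c3@11, authorship .1..4.2...3.
After op 4 (move_left): buffer="lpiopjpbztpc" (len 12), cursors c1@1 c4@4 c2@6 c3@10, authorship .1..4.2...3.
After op 5 (insert('e')): buffer="lepioepjepbztepc" (len 16), cursors c1@2 c4@6 c2@9 c3@14, authorship .11..44.22...33.
After op 6 (delete): buffer="lpiopjpbztpc" (len 12), cursors c1@1 c4@4 c2@6 c3@10, authorship .1..4.2...3.

Answer: 1 6 10 4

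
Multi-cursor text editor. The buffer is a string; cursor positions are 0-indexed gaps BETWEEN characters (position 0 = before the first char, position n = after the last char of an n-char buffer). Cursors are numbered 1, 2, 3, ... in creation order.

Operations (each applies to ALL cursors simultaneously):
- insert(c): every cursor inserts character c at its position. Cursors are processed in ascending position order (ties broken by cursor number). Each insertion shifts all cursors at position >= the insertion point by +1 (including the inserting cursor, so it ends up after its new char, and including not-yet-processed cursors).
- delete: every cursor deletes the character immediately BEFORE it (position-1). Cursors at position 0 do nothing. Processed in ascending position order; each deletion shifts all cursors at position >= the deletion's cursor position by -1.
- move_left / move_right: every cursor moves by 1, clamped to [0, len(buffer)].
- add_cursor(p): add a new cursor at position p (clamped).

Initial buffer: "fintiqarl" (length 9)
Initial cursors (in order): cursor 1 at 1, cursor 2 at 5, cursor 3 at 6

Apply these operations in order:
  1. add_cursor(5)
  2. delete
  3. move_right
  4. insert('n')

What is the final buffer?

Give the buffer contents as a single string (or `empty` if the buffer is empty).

After op 1 (add_cursor(5)): buffer="fintiqarl" (len 9), cursors c1@1 c2@5 c4@5 c3@6, authorship .........
After op 2 (delete): buffer="inarl" (len 5), cursors c1@0 c2@2 c3@2 c4@2, authorship .....
After op 3 (move_right): buffer="inarl" (len 5), cursors c1@1 c2@3 c3@3 c4@3, authorship .....
After op 4 (insert('n')): buffer="innannnrl" (len 9), cursors c1@2 c2@7 c3@7 c4@7, authorship .1..234..

Answer: innannnrl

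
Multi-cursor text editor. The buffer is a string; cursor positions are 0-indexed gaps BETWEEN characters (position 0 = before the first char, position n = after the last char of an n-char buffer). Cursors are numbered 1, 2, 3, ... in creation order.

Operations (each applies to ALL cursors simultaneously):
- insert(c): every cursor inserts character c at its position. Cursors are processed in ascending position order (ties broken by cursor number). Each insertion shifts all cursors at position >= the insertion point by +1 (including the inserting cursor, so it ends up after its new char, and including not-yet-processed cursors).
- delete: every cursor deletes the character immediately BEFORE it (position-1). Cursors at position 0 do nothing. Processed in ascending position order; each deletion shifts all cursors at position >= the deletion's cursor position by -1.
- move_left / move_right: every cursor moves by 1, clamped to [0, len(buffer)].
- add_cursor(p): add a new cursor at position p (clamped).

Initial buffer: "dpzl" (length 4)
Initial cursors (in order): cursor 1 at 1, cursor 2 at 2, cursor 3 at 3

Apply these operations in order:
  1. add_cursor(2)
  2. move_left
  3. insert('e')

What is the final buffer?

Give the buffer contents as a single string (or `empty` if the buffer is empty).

After op 1 (add_cursor(2)): buffer="dpzl" (len 4), cursors c1@1 c2@2 c4@2 c3@3, authorship ....
After op 2 (move_left): buffer="dpzl" (len 4), cursors c1@0 c2@1 c4@1 c3@2, authorship ....
After op 3 (insert('e')): buffer="edeepezl" (len 8), cursors c1@1 c2@4 c4@4 c3@6, authorship 1.24.3..

Answer: edeepezl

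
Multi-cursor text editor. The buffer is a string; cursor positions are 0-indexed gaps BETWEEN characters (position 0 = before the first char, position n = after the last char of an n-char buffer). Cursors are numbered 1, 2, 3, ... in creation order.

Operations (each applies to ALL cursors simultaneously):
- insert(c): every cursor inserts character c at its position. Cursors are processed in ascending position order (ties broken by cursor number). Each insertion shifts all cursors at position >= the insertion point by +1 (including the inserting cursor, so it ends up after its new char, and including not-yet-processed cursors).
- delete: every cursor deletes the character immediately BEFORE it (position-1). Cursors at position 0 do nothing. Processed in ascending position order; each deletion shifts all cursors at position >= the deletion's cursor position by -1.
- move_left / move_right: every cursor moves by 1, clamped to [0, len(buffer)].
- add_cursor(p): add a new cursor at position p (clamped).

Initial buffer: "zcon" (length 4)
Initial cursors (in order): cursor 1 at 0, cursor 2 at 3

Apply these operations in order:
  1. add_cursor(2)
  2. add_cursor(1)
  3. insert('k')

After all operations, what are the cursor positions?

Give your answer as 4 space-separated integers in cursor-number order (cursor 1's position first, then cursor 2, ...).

After op 1 (add_cursor(2)): buffer="zcon" (len 4), cursors c1@0 c3@2 c2@3, authorship ....
After op 2 (add_cursor(1)): buffer="zcon" (len 4), cursors c1@0 c4@1 c3@2 c2@3, authorship ....
After op 3 (insert('k')): buffer="kzkckokn" (len 8), cursors c1@1 c4@3 c3@5 c2@7, authorship 1.4.3.2.

Answer: 1 7 5 3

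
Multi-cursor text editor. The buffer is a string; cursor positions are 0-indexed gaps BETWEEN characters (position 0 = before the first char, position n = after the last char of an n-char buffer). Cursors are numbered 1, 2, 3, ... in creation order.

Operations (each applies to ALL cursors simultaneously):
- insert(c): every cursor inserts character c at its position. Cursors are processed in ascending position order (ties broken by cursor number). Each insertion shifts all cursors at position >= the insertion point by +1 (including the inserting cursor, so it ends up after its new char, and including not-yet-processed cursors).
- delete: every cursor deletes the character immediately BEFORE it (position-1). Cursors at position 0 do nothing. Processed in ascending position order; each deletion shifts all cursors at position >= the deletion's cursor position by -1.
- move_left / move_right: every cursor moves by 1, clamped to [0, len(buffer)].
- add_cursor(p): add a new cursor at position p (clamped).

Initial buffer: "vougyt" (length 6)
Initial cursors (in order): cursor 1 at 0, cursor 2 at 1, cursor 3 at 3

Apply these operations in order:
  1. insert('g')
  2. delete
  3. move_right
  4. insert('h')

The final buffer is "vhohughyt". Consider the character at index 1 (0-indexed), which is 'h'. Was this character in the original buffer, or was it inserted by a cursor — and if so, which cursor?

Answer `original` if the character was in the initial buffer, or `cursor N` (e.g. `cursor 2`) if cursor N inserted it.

After op 1 (insert('g')): buffer="gvgouggyt" (len 9), cursors c1@1 c2@3 c3@6, authorship 1.2..3...
After op 2 (delete): buffer="vougyt" (len 6), cursors c1@0 c2@1 c3@3, authorship ......
After op 3 (move_right): buffer="vougyt" (len 6), cursors c1@1 c2@2 c3@4, authorship ......
After op 4 (insert('h')): buffer="vhohughyt" (len 9), cursors c1@2 c2@4 c3@7, authorship .1.2..3..
Authorship (.=original, N=cursor N): . 1 . 2 . . 3 . .
Index 1: author = 1

Answer: cursor 1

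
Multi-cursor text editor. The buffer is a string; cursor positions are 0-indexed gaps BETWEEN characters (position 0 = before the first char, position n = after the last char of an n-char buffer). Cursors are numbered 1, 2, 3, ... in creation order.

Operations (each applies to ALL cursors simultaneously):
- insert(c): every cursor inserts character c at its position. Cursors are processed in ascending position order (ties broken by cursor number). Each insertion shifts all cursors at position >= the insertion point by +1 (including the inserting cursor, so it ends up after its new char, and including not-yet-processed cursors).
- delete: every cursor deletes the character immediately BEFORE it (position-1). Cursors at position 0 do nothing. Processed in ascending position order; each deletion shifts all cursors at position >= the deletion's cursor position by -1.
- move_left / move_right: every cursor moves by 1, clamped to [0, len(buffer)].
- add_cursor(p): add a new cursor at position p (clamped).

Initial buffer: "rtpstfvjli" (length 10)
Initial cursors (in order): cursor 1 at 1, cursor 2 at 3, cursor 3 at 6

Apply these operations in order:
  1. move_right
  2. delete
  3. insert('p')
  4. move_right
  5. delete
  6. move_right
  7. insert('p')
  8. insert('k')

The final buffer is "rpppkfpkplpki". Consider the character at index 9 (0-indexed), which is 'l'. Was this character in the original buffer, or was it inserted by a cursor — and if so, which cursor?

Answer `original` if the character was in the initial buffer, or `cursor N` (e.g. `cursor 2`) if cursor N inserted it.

After op 1 (move_right): buffer="rtpstfvjli" (len 10), cursors c1@2 c2@4 c3@7, authorship ..........
After op 2 (delete): buffer="rptfjli" (len 7), cursors c1@1 c2@2 c3@4, authorship .......
After op 3 (insert('p')): buffer="rppptfpjli" (len 10), cursors c1@2 c2@4 c3@7, authorship .1.2..3...
After op 4 (move_right): buffer="rppptfpjli" (len 10), cursors c1@3 c2@5 c3@8, authorship .1.2..3...
After op 5 (delete): buffer="rppfpli" (len 7), cursors c1@2 c2@3 c3@5, authorship .12.3..
After op 6 (move_right): buffer="rppfpli" (len 7), cursors c1@3 c2@4 c3@6, authorship .12.3..
After op 7 (insert('p')): buffer="rpppfpplpi" (len 10), cursors c1@4 c2@6 c3@9, authorship .121.23.3.
After op 8 (insert('k')): buffer="rpppkfpkplpki" (len 13), cursors c1@5 c2@8 c3@12, authorship .1211.223.33.
Authorship (.=original, N=cursor N): . 1 2 1 1 . 2 2 3 . 3 3 .
Index 9: author = original

Answer: original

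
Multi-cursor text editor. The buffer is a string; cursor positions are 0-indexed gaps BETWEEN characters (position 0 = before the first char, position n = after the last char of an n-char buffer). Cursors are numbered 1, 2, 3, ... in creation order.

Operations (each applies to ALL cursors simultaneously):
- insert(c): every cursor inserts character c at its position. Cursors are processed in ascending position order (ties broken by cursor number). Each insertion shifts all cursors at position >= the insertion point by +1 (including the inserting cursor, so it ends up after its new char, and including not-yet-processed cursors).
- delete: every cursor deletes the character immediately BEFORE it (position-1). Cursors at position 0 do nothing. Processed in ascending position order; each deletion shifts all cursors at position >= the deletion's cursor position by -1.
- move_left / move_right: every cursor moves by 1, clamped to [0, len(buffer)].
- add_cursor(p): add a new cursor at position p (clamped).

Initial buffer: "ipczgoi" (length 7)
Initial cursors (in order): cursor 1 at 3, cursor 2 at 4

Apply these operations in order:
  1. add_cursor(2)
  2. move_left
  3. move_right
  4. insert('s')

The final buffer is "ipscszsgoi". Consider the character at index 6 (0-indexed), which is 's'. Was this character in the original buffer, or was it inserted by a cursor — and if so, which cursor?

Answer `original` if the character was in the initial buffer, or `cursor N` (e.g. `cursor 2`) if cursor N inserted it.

Answer: cursor 2

Derivation:
After op 1 (add_cursor(2)): buffer="ipczgoi" (len 7), cursors c3@2 c1@3 c2@4, authorship .......
After op 2 (move_left): buffer="ipczgoi" (len 7), cursors c3@1 c1@2 c2@3, authorship .......
After op 3 (move_right): buffer="ipczgoi" (len 7), cursors c3@2 c1@3 c2@4, authorship .......
After op 4 (insert('s')): buffer="ipscszsgoi" (len 10), cursors c3@3 c1@5 c2@7, authorship ..3.1.2...
Authorship (.=original, N=cursor N): . . 3 . 1 . 2 . . .
Index 6: author = 2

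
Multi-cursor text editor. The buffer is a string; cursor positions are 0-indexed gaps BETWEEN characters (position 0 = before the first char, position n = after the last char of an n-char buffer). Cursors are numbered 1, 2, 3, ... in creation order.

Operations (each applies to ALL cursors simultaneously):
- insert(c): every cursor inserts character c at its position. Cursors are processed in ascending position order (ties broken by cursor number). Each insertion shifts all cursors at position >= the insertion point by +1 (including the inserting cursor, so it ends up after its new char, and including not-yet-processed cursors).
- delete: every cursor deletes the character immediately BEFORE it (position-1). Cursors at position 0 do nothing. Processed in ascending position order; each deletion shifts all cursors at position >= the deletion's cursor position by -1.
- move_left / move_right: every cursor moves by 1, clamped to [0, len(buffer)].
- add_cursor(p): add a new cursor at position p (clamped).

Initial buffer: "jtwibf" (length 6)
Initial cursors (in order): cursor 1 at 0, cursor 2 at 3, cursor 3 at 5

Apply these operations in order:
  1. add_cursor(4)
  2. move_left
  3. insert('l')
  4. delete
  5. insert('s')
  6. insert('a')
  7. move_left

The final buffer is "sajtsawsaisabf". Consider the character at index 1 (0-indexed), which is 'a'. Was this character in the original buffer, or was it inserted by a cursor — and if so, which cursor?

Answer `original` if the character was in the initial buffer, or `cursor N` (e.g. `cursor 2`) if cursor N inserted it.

After op 1 (add_cursor(4)): buffer="jtwibf" (len 6), cursors c1@0 c2@3 c4@4 c3@5, authorship ......
After op 2 (move_left): buffer="jtwibf" (len 6), cursors c1@0 c2@2 c4@3 c3@4, authorship ......
After op 3 (insert('l')): buffer="ljtlwlilbf" (len 10), cursors c1@1 c2@4 c4@6 c3@8, authorship 1..2.4.3..
After op 4 (delete): buffer="jtwibf" (len 6), cursors c1@0 c2@2 c4@3 c3@4, authorship ......
After op 5 (insert('s')): buffer="sjtswsisbf" (len 10), cursors c1@1 c2@4 c4@6 c3@8, authorship 1..2.4.3..
After op 6 (insert('a')): buffer="sajtsawsaisabf" (len 14), cursors c1@2 c2@6 c4@9 c3@12, authorship 11..22.44.33..
After op 7 (move_left): buffer="sajtsawsaisabf" (len 14), cursors c1@1 c2@5 c4@8 c3@11, authorship 11..22.44.33..
Authorship (.=original, N=cursor N): 1 1 . . 2 2 . 4 4 . 3 3 . .
Index 1: author = 1

Answer: cursor 1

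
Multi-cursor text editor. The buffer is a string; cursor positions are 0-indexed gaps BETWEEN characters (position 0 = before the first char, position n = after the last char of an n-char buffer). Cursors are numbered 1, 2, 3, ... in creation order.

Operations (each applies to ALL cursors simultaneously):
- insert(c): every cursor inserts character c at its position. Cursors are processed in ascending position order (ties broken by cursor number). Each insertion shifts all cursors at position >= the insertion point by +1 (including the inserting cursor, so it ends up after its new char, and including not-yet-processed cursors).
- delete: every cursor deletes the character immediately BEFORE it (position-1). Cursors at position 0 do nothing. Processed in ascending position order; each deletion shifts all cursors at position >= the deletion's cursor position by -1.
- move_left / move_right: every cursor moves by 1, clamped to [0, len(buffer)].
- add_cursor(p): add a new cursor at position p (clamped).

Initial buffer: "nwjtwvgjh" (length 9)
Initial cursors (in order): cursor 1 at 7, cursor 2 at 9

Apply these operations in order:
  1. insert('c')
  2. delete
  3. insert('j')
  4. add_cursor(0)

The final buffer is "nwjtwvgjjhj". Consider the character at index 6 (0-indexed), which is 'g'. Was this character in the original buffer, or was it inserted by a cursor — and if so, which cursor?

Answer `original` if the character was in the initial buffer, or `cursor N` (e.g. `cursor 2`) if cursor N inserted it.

After op 1 (insert('c')): buffer="nwjtwvgcjhc" (len 11), cursors c1@8 c2@11, authorship .......1..2
After op 2 (delete): buffer="nwjtwvgjh" (len 9), cursors c1@7 c2@9, authorship .........
After op 3 (insert('j')): buffer="nwjtwvgjjhj" (len 11), cursors c1@8 c2@11, authorship .......1..2
After op 4 (add_cursor(0)): buffer="nwjtwvgjjhj" (len 11), cursors c3@0 c1@8 c2@11, authorship .......1..2
Authorship (.=original, N=cursor N): . . . . . . . 1 . . 2
Index 6: author = original

Answer: original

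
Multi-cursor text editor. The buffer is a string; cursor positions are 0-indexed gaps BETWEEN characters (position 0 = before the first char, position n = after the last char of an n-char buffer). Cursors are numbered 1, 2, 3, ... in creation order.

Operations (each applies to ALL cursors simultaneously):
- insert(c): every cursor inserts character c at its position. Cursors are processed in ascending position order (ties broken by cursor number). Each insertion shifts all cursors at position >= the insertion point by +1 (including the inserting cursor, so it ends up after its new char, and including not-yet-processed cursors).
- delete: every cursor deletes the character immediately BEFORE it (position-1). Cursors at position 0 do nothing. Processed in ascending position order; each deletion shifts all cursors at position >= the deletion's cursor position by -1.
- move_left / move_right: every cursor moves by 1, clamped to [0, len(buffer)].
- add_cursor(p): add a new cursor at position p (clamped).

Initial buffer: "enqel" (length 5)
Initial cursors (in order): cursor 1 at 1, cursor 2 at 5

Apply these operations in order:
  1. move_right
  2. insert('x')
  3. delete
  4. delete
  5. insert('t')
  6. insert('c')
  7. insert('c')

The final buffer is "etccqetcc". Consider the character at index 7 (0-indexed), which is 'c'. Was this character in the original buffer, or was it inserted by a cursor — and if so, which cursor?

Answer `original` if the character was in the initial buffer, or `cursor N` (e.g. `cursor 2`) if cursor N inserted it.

Answer: cursor 2

Derivation:
After op 1 (move_right): buffer="enqel" (len 5), cursors c1@2 c2@5, authorship .....
After op 2 (insert('x')): buffer="enxqelx" (len 7), cursors c1@3 c2@7, authorship ..1...2
After op 3 (delete): buffer="enqel" (len 5), cursors c1@2 c2@5, authorship .....
After op 4 (delete): buffer="eqe" (len 3), cursors c1@1 c2@3, authorship ...
After op 5 (insert('t')): buffer="etqet" (len 5), cursors c1@2 c2@5, authorship .1..2
After op 6 (insert('c')): buffer="etcqetc" (len 7), cursors c1@3 c2@7, authorship .11..22
After op 7 (insert('c')): buffer="etccqetcc" (len 9), cursors c1@4 c2@9, authorship .111..222
Authorship (.=original, N=cursor N): . 1 1 1 . . 2 2 2
Index 7: author = 2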